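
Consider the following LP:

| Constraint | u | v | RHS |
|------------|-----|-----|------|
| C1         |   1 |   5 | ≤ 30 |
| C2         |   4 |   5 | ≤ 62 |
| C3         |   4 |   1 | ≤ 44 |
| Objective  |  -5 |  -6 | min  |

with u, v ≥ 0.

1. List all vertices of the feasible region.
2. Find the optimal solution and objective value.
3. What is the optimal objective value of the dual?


1. (0, 0), (11, 0), (10, 4), (0, 6)
2. u = 10, v = 4, z = -74
3. -74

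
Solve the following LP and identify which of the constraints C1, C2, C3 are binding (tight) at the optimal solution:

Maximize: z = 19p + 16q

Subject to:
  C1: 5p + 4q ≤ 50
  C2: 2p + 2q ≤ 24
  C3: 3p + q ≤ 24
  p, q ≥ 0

At p = 2, q = 10, compute slack b - a·x for each constraint:
  C1: 50 − 50 = 0  (binding)
  C2: 24 − 24 = 0  (binding)
  C3: 24 − 16 = 8  (slack)

Optimal: p = 2, q = 10
Binding: C1, C2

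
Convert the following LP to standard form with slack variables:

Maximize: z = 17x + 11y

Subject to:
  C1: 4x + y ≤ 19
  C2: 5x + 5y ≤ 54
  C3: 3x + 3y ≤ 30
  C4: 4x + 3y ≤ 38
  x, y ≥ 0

max z = 17x + 11y

s.t.
  4x + y + s1 = 19
  5x + 5y + s2 = 54
  3x + 3y + s3 = 30
  4x + 3y + s4 = 38
  x, y, s1, s2, s3, s4 ≥ 0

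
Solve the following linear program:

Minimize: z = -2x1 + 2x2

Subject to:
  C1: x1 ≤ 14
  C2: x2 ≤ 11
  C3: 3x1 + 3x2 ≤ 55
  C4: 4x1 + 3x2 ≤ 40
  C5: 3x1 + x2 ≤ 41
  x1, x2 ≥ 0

Evaluate the objective at each vertex of the feasible region:
  z(0, 0) = 0
  z(10, 0) = -20  ←
  z(1.75, 11) = 18.5
  z(0, 11) = 22
The minimum is at x1 = 10, x2 = 0.

x1 = 10, x2 = 0, z = -20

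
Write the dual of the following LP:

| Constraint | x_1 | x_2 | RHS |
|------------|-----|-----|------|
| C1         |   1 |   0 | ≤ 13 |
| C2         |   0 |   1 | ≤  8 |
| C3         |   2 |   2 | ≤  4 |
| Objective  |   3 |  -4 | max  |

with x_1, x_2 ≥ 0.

Primal max cᵀx s.t. Ax ≤ b, x ≥ 0  →  Dual min bᵀy s.t. Aᵀy ≥ c, y ≥ 0.

Minimize: z = 13y1 + 8y2 + 4y3

Subject to:
  y1 + 2y3 ≥ 3
  y2 + 2y3 ≥ -4
  y1, y2, y3 ≥ 0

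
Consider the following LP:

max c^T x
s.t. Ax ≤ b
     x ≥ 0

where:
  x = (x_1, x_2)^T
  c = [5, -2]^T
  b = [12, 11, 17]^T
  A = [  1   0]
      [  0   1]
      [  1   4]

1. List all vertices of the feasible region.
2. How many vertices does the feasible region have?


1. (0, 0), (12, 0), (12, 1.25), (0, 4.25)
2. 4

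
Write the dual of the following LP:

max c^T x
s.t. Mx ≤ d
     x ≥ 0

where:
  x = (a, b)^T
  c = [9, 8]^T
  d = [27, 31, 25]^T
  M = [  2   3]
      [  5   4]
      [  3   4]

Primal max cᵀx s.t. Ax ≤ b, x ≥ 0  →  Dual min bᵀy s.t. Aᵀy ≥ c, y ≥ 0.

Minimize: z = 27y1 + 31y2 + 25y3

Subject to:
  2y1 + 5y2 + 3y3 ≥ 9
  3y1 + 4y2 + 4y3 ≥ 8
  y1, y2, y3 ≥ 0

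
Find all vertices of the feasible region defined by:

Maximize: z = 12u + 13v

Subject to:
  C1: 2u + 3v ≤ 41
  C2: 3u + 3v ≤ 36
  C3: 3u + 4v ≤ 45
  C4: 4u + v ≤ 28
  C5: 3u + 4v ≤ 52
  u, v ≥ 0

(0, 0), (7, 0), (5.333, 6.667), (3, 9), (0, 11.25)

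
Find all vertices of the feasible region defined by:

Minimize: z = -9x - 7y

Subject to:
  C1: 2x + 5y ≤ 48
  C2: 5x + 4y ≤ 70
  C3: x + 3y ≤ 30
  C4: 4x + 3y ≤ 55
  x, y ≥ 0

(0, 0), (13.75, 0), (10, 5), (9.294, 5.882), (0, 9.6)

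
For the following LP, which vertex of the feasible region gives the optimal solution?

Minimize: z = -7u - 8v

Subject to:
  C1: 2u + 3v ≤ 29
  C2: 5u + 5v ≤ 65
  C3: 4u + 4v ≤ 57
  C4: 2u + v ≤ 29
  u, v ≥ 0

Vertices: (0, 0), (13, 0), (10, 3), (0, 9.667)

Evaluate the objective at each vertex of the feasible region:
  z(0, 0) = 0
  z(13, 0) = -91
  z(10, 3) = -94  ←
  z(0, 9.667) = -77.33
The minimum is at u = 10, v = 3.

(10, 3)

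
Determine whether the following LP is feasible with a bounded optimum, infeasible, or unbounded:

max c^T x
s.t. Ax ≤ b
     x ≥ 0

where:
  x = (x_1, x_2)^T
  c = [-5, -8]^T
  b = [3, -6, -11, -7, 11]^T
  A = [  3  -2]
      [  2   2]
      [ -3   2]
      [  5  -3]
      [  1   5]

Infeasible (no feasible solution exists)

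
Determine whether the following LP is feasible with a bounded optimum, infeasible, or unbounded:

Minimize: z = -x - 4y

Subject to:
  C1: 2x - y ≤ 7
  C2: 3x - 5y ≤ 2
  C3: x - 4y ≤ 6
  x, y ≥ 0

Unbounded (objective can decrease without bound)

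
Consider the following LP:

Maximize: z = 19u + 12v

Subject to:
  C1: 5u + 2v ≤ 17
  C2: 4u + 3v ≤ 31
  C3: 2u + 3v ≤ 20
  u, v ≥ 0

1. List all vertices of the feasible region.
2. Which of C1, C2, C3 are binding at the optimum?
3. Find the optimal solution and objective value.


1. (0, 0), (3.4, 0), (1, 6), (0, 6.667)
2. C1, C3
3. u = 1, v = 6, z = 91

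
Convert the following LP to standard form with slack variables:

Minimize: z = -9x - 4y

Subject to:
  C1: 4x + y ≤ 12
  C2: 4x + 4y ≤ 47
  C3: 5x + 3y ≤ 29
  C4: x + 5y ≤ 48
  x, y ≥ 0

min z = -9x - 4y

s.t.
  4x + y + s1 = 12
  4x + 4y + s2 = 47
  5x + 3y + s3 = 29
  x + 5y + s4 = 48
  x, y, s1, s2, s3, s4 ≥ 0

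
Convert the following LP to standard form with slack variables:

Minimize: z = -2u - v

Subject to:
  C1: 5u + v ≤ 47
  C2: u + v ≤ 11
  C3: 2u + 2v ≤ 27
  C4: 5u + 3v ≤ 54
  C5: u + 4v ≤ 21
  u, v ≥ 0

min z = -2u - v

s.t.
  5u + v + s1 = 47
  u + v + s2 = 11
  2u + 2v + s3 = 27
  5u + 3v + s4 = 54
  u + 4v + s5 = 21
  u, v, s1, s2, s3, s4, s5 ≥ 0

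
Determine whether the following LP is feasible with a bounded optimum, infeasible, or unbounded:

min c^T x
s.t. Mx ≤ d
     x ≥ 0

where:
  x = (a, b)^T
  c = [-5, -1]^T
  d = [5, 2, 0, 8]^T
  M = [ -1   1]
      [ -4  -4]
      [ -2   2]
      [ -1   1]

Unbounded (objective can decrease without bound)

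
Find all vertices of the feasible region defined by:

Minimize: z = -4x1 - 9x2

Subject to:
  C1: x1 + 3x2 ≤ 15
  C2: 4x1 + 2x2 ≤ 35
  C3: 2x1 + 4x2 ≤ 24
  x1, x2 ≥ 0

(0, 0), (8.75, 0), (7.667, 2.167), (6, 3), (0, 5)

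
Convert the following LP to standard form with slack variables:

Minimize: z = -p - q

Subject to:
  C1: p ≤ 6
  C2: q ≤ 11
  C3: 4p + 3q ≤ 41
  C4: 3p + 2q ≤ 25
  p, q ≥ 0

min z = -p - q

s.t.
  p + s1 = 6
  q + s2 = 11
  4p + 3q + s3 = 41
  3p + 2q + s4 = 25
  p, q, s1, s2, s3, s4 ≥ 0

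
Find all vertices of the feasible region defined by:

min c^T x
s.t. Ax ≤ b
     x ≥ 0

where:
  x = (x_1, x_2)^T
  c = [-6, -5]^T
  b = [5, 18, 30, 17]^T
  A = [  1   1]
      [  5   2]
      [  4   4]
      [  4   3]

(0, 0), (3.6, 0), (2.857, 1.857), (2, 3), (0, 5)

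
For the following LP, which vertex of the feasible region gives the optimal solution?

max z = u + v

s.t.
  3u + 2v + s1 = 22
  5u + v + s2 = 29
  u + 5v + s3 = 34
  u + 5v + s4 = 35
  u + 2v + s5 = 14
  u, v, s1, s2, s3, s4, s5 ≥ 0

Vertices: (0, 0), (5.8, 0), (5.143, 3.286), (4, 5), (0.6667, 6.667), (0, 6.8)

Evaluate the objective at each vertex of the feasible region:
  z(0, 0) = 0
  z(5.8, 0) = 5.8
  z(5.143, 3.286) = 8.429
  z(4, 5) = 9  ←
  z(0.6667, 6.667) = 7.333
  z(0, 6.8) = 6.8
The maximum is at u = 4, v = 5.

(4, 5)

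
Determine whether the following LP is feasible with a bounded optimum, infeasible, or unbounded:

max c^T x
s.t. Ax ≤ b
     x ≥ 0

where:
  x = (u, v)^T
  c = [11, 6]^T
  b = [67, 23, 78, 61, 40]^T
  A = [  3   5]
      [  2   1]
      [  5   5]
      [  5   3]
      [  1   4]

Feasible with a bounded optimal solution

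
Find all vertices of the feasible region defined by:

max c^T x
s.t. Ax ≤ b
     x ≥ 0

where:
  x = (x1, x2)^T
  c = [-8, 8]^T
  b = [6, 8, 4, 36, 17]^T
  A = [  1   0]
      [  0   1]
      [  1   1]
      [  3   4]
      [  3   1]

(0, 0), (4, 0), (0, 4)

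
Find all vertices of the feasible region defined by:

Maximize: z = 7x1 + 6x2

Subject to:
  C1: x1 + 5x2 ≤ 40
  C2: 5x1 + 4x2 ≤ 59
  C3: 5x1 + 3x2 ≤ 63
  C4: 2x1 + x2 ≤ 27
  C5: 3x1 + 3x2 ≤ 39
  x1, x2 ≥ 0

(0, 0), (11.8, 0), (7, 6), (6.25, 6.75), (0, 8)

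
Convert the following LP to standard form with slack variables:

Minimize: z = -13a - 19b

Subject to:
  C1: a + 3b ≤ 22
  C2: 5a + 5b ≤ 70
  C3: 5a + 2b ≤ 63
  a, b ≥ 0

min z = -13a - 19b

s.t.
  a + 3b + s1 = 22
  5a + 5b + s2 = 70
  5a + 2b + s3 = 63
  a, b, s1, s2, s3 ≥ 0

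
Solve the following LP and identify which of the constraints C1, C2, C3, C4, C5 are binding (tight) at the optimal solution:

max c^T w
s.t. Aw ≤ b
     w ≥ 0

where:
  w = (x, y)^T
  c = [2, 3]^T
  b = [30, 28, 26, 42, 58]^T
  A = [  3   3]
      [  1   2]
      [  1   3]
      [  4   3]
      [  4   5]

At x = 2, y = 8, compute slack b - a·x for each constraint:
  C1: 30 − 30 = 0  (binding)
  C2: 28 − 18 = 10  (slack)
  C3: 26 − 26 = 0  (binding)
  C4: 42 − 32 = 10  (slack)
  C5: 58 − 48 = 10  (slack)

Optimal: x = 2, y = 8
Binding: C1, C3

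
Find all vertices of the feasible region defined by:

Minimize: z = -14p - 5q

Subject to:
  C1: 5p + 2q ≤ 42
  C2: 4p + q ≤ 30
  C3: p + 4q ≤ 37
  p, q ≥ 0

(0, 0), (7.5, 0), (6, 6), (5.222, 7.944), (0, 9.25)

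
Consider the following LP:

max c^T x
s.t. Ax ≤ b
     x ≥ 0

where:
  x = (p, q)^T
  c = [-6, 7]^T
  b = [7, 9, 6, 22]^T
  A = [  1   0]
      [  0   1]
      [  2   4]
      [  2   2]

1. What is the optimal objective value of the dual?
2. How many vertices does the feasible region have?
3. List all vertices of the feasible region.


1. 10.5
2. 3
3. (0, 0), (3, 0), (0, 1.5)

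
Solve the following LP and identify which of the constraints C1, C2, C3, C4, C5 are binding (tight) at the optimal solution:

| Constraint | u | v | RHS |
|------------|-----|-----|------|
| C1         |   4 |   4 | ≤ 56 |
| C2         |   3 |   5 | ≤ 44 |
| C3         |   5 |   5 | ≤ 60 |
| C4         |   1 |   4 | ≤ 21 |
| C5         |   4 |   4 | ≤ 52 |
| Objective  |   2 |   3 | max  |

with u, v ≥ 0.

At u = 9, v = 3, compute slack b - a·x for each constraint:
  C1: 56 − 48 = 8  (slack)
  C2: 44 − 42 = 2  (slack)
  C3: 60 − 60 = 0  (binding)
  C4: 21 − 21 = 0  (binding)
  C5: 52 − 48 = 4  (slack)

Optimal: u = 9, v = 3
Binding: C3, C4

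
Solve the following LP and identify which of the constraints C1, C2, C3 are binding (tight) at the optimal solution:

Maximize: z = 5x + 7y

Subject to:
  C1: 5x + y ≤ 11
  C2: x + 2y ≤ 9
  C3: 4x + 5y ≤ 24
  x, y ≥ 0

At x = 1, y = 4, compute slack b - a·x for each constraint:
  C1: 11 − 9 = 2  (slack)
  C2: 9 − 9 = 0  (binding)
  C3: 24 − 24 = 0  (binding)

Optimal: x = 1, y = 4
Binding: C2, C3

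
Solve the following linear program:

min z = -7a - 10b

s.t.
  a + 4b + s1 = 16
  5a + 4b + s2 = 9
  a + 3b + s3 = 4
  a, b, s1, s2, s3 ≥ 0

Evaluate the objective at each vertex of the feasible region:
  z(0, 0) = 0
  z(1.8, 0) = -12.6
  z(1, 1) = -17  ←
  z(0, 1.333) = -13.33
The minimum is at a = 1, b = 1.

a = 1, b = 1, z = -17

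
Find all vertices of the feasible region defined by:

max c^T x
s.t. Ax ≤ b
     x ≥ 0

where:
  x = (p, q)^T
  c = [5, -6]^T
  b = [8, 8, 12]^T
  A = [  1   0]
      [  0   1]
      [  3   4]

(0, 0), (4, 0), (0, 3)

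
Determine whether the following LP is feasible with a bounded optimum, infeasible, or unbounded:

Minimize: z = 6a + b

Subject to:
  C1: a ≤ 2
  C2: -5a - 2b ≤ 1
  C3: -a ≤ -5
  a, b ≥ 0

Infeasible (no feasible solution exists)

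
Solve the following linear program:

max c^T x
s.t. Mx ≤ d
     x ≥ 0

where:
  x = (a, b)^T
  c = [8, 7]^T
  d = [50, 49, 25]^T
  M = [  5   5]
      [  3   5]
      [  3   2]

Evaluate the objective at each vertex of the feasible region:
  z(0, 0) = 0
  z(8.333, 0) = 66.67
  z(5, 5) = 75  ←
  z(0.5, 9.5) = 70.5
  z(0, 9.8) = 68.6
The maximum is at a = 5, b = 5.

a = 5, b = 5, z = 75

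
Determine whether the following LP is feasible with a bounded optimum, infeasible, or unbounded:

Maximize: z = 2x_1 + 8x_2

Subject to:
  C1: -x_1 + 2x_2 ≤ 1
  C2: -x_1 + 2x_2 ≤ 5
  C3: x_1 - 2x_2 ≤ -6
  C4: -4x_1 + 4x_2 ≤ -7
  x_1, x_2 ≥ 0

Infeasible (no feasible solution exists)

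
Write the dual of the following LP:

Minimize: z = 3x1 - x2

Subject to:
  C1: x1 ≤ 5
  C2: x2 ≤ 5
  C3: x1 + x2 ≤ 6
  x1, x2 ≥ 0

Primal min cᵀx s.t. Ax ≤ b, x ≥ 0  →  Dual max −bᵀy s.t. Aᵀy ≥ −c, y ≥ 0.

Maximize: z = -5y1 - 5y2 - 6y3

Subject to:
  y1 + y3 ≥ -3
  y2 + y3 ≥ 1
  y1, y2, y3 ≥ 0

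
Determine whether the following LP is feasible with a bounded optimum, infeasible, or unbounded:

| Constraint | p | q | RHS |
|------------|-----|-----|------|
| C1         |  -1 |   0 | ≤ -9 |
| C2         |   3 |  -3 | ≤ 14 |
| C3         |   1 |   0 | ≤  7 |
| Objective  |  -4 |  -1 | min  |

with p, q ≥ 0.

Infeasible (no feasible solution exists)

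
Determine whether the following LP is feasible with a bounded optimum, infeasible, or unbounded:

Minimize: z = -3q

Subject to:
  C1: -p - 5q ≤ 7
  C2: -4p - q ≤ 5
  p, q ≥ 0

Unbounded (objective can decrease without bound)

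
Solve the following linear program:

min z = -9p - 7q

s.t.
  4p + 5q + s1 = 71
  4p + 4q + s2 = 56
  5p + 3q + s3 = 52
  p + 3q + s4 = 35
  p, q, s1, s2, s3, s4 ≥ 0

Evaluate the objective at each vertex of the feasible region:
  z(0, 0) = 0
  z(10.4, 0) = -93.6
  z(5, 9) = -108  ←
  z(3.5, 10.5) = -105
  z(0, 11.67) = -81.67
The minimum is at p = 5, q = 9.

p = 5, q = 9, z = -108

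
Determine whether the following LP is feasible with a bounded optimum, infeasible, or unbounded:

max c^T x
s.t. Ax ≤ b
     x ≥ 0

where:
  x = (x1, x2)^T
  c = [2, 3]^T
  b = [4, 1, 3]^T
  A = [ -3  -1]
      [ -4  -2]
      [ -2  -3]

Unbounded (objective can increase without bound)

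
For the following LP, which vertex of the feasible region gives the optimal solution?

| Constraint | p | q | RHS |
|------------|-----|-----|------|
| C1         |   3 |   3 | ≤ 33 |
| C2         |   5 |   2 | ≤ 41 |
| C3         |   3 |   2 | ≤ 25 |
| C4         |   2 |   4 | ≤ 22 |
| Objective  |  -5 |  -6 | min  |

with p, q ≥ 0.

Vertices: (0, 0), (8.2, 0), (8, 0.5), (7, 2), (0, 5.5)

Evaluate the objective at each vertex of the feasible region:
  z(0, 0) = 0
  z(8.2, 0) = -41
  z(8, 0.5) = -43
  z(7, 2) = -47  ←
  z(0, 5.5) = -33
The minimum is at p = 7, q = 2.

(7, 2)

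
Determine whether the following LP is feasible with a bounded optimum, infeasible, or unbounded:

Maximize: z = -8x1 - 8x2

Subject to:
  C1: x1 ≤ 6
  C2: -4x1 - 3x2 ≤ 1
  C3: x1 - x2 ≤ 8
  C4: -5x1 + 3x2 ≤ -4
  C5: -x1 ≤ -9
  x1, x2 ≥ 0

Infeasible (no feasible solution exists)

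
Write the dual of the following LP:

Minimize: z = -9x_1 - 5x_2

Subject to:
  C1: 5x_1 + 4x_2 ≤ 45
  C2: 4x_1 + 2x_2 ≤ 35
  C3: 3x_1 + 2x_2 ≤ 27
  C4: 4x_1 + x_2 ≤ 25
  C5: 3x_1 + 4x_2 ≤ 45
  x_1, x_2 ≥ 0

Primal min cᵀx s.t. Ax ≤ b, x ≥ 0  →  Dual max −bᵀy s.t. Aᵀy ≥ −c, y ≥ 0.

Maximize: z = -45y1 - 35y2 - 27y3 - 25y4 - 45y5

Subject to:
  5y1 + 4y2 + 3y3 + 4y4 + 3y5 ≥ 9
  4y1 + 2y2 + 2y3 + y4 + 4y5 ≥ 5
  y1, y2, y3, y4, y5 ≥ 0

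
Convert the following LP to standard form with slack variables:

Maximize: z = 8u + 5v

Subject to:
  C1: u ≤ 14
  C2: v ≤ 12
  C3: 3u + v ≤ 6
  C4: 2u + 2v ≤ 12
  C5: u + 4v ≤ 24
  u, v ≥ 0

max z = 8u + 5v

s.t.
  u + s1 = 14
  v + s2 = 12
  3u + v + s3 = 6
  2u + 2v + s4 = 12
  u + 4v + s5 = 24
  u, v, s1, s2, s3, s4, s5 ≥ 0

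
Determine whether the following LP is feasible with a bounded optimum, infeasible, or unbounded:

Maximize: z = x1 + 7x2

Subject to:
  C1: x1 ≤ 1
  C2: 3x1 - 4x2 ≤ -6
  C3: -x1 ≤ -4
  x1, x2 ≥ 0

Infeasible (no feasible solution exists)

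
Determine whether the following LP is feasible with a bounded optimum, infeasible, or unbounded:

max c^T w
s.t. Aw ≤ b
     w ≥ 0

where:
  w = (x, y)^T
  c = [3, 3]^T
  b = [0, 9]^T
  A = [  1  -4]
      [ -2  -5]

Unbounded (objective can increase without bound)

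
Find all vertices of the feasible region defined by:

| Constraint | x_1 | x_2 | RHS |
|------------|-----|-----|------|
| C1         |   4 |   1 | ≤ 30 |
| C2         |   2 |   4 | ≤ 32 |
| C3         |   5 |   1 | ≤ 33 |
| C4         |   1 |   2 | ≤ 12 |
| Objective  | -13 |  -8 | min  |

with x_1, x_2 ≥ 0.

(0, 0), (6.6, 0), (6, 3), (0, 6)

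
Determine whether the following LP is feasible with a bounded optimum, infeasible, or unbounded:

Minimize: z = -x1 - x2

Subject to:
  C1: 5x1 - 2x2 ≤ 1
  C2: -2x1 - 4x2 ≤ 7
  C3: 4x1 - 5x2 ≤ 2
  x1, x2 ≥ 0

Unbounded (objective can decrease without bound)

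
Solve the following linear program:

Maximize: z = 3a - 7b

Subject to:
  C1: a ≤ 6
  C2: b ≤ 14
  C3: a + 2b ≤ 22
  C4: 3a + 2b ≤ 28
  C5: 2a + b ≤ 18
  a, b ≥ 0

Evaluate the objective at each vertex of the feasible region:
  z(0, 0) = 0
  z(6, 0) = 18  ←
  z(6, 5) = -17
  z(3, 9.5) = -57.5
  z(0, 11) = -77
The maximum is at a = 6, b = 0.

a = 6, b = 0, z = 18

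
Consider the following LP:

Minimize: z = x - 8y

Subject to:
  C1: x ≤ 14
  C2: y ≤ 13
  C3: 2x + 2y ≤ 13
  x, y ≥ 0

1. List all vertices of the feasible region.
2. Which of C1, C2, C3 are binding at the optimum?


1. (0, 0), (6.5, 0), (0, 6.5)
2. C3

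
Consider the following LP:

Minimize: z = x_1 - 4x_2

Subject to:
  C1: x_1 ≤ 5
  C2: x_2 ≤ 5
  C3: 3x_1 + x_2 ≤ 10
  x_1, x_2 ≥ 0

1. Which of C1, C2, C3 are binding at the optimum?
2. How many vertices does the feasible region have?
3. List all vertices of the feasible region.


1. C2
2. 4
3. (0, 0), (3.333, 0), (1.667, 5), (0, 5)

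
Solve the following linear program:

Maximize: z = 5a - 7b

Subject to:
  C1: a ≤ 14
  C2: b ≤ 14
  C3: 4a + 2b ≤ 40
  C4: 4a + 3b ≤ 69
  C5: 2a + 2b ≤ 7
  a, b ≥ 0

Evaluate the objective at each vertex of the feasible region:
  z(0, 0) = 0
  z(3.5, 0) = 17.5  ←
  z(0, 3.5) = -24.5
The maximum is at a = 3.5, b = 0.

a = 3.5, b = 0, z = 17.5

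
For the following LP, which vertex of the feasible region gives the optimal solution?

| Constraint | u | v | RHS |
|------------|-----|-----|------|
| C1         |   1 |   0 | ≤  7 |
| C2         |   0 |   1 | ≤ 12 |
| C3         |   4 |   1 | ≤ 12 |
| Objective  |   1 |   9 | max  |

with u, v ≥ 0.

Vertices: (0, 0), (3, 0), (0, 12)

Evaluate the objective at each vertex of the feasible region:
  z(0, 0) = 0
  z(3, 0) = 3
  z(0, 12) = 108  ←
The maximum is at u = 0, v = 12.

(0, 12)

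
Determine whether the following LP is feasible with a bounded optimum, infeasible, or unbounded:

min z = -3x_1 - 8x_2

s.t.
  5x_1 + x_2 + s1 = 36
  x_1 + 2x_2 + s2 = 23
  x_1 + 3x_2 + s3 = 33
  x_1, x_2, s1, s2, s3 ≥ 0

Feasible with a bounded optimal solution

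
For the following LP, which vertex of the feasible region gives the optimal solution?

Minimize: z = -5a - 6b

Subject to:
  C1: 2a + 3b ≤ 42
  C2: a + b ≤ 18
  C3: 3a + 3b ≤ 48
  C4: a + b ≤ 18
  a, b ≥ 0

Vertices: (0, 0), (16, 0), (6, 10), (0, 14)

Evaluate the objective at each vertex of the feasible region:
  z(0, 0) = 0
  z(16, 0) = -80
  z(6, 10) = -90  ←
  z(0, 14) = -84
The minimum is at a = 6, b = 10.

(6, 10)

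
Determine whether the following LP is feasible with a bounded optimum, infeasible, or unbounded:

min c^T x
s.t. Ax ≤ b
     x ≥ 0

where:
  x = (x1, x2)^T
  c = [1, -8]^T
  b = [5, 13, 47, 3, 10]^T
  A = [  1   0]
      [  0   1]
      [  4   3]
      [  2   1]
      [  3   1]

Feasible with a bounded optimal solution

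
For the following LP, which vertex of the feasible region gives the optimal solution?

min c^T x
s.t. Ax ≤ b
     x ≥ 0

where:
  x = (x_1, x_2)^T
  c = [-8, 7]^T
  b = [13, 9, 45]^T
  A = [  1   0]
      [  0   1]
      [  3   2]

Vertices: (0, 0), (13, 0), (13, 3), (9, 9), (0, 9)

Evaluate the objective at each vertex of the feasible region:
  z(0, 0) = 0
  z(13, 0) = -104  ←
  z(13, 3) = -83
  z(9, 9) = -9
  z(0, 9) = 63
The minimum is at x_1 = 13, x_2 = 0.

(13, 0)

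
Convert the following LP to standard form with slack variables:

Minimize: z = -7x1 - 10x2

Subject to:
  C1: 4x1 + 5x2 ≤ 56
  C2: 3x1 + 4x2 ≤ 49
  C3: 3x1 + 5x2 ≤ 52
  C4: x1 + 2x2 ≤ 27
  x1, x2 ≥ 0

min z = -7x1 - 10x2

s.t.
  4x1 + 5x2 + s1 = 56
  3x1 + 4x2 + s2 = 49
  3x1 + 5x2 + s3 = 52
  x1 + 2x2 + s4 = 27
  x1, x2, s1, s2, s3, s4 ≥ 0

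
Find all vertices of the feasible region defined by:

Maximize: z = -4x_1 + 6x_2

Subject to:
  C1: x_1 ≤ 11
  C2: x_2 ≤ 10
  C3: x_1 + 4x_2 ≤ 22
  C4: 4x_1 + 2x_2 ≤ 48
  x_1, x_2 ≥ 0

(0, 0), (11, 0), (11, 2), (10.57, 2.857), (0, 5.5)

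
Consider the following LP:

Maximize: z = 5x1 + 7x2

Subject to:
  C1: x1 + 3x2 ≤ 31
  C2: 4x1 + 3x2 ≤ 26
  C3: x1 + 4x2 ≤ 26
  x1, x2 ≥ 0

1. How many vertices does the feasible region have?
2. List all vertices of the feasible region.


1. 4
2. (0, 0), (6.5, 0), (2, 6), (0, 6.5)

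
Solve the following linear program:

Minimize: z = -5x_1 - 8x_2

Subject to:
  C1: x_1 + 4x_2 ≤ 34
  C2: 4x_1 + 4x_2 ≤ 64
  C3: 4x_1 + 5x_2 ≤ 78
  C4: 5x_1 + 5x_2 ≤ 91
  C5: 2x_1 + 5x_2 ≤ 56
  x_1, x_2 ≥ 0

Evaluate the objective at each vertex of the feasible region:
  z(0, 0) = 0
  z(16, 0) = -80
  z(10, 6) = -98  ←
  z(0, 8.5) = -68
The minimum is at x_1 = 10, x_2 = 6.

x_1 = 10, x_2 = 6, z = -98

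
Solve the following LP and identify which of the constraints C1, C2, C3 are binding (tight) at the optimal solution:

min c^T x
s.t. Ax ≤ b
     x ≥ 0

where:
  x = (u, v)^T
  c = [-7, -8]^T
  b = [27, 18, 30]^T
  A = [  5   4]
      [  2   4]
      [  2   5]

At u = 3, v = 3, compute slack b - a·x for each constraint:
  C1: 27 − 27 = 0  (binding)
  C2: 18 − 18 = 0  (binding)
  C3: 30 − 21 = 9  (slack)

Optimal: u = 3, v = 3
Binding: C1, C2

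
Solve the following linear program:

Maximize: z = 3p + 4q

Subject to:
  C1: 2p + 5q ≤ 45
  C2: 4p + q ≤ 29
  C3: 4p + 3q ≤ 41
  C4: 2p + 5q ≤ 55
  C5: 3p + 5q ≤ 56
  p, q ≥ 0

Evaluate the objective at each vertex of the feasible region:
  z(0, 0) = 0
  z(7.25, 0) = 21.75
  z(5.75, 6) = 41.25
  z(5, 7) = 43  ←
  z(0, 9) = 36
The maximum is at p = 5, q = 7.

p = 5, q = 7, z = 43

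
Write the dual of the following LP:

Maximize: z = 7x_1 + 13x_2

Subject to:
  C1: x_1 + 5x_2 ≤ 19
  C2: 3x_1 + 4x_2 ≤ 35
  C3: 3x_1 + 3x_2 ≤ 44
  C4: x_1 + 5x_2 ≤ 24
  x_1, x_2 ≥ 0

Primal max cᵀx s.t. Ax ≤ b, x ≥ 0  →  Dual min bᵀy s.t. Aᵀy ≥ c, y ≥ 0.

Minimize: z = 19y1 + 35y2 + 44y3 + 24y4

Subject to:
  y1 + 3y2 + 3y3 + y4 ≥ 7
  5y1 + 4y2 + 3y3 + 5y4 ≥ 13
  y1, y2, y3, y4 ≥ 0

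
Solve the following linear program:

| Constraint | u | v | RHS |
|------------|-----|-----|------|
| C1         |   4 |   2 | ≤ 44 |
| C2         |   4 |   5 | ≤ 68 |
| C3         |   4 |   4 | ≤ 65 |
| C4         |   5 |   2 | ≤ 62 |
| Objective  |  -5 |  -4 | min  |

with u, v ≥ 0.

Evaluate the objective at each vertex of the feasible region:
  z(0, 0) = 0
  z(11, 0) = -55
  z(7, 8) = -67  ←
  z(0, 13.6) = -54.4
The minimum is at u = 7, v = 8.

u = 7, v = 8, z = -67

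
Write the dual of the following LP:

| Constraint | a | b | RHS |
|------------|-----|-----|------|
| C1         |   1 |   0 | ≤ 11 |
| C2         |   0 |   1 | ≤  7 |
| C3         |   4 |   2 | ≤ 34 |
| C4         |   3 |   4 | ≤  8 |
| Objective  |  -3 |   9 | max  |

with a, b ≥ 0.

Primal max cᵀx s.t. Ax ≤ b, x ≥ 0  →  Dual min bᵀy s.t. Aᵀy ≥ c, y ≥ 0.

Minimize: z = 11y1 + 7y2 + 34y3 + 8y4

Subject to:
  y1 + 4y3 + 3y4 ≥ -3
  y2 + 2y3 + 4y4 ≥ 9
  y1, y2, y3, y4 ≥ 0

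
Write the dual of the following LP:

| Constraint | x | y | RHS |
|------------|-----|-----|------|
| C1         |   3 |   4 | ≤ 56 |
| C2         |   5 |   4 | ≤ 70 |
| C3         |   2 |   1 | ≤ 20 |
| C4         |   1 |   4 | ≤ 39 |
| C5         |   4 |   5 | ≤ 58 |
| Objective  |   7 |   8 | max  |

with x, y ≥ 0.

Primal max cᵀx s.t. Ax ≤ b, x ≥ 0  →  Dual min bᵀy s.t. Aᵀy ≥ c, y ≥ 0.

Minimize: z = 56y1 + 70y2 + 20y3 + 39y4 + 58y5

Subject to:
  3y1 + 5y2 + 2y3 + y4 + 4y5 ≥ 7
  4y1 + 4y2 + y3 + 4y4 + 5y5 ≥ 8
  y1, y2, y3, y4, y5 ≥ 0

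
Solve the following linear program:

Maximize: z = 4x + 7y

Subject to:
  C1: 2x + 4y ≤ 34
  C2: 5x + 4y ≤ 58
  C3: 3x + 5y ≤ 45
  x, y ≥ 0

Evaluate the objective at each vertex of the feasible region:
  z(0, 0) = 0
  z(11.6, 0) = 46.4
  z(8.462, 3.923) = 61.31
  z(5, 6) = 62  ←
  z(0, 8.5) = 59.5
The maximum is at x = 5, y = 6.

x = 5, y = 6, z = 62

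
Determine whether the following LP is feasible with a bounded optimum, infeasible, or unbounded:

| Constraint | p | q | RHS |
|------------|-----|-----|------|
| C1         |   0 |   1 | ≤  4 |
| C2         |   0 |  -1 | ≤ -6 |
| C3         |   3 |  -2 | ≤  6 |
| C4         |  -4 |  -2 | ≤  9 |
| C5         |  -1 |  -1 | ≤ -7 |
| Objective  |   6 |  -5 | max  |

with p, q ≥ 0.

Infeasible (no feasible solution exists)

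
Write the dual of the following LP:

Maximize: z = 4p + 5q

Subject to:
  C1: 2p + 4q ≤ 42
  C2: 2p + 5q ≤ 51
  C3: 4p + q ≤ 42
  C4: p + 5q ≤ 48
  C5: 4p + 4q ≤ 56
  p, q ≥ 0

Primal max cᵀx s.t. Ax ≤ b, x ≥ 0  →  Dual min bᵀy s.t. Aᵀy ≥ c, y ≥ 0.

Minimize: z = 42y1 + 51y2 + 42y3 + 48y4 + 56y5

Subject to:
  2y1 + 2y2 + 4y3 + y4 + 4y5 ≥ 4
  4y1 + 5y2 + y3 + 5y4 + 4y5 ≥ 5
  y1, y2, y3, y4, y5 ≥ 0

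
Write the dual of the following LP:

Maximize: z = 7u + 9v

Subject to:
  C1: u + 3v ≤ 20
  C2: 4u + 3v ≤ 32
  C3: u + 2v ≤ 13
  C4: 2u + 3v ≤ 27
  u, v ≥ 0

Primal max cᵀx s.t. Ax ≤ b, x ≥ 0  →  Dual min bᵀy s.t. Aᵀy ≥ c, y ≥ 0.

Minimize: z = 20y1 + 32y2 + 13y3 + 27y4

Subject to:
  y1 + 4y2 + y3 + 2y4 ≥ 7
  3y1 + 3y2 + 2y3 + 3y4 ≥ 9
  y1, y2, y3, y4 ≥ 0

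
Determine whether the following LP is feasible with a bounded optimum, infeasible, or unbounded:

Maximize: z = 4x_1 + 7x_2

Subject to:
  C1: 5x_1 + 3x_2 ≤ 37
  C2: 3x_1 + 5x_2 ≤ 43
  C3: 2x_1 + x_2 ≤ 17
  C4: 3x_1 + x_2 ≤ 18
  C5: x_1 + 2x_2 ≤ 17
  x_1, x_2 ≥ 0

Feasible with a bounded optimal solution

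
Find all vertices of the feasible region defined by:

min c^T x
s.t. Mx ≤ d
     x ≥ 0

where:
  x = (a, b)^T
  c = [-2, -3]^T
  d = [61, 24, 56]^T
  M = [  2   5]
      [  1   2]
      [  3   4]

(0, 0), (18.67, 0), (8, 8), (0, 12)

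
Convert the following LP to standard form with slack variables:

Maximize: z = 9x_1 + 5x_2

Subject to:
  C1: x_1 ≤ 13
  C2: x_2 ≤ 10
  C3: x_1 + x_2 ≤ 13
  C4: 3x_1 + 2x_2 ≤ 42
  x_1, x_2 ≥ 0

max z = 9x_1 + 5x_2

s.t.
  x_1 + s1 = 13
  x_2 + s2 = 10
  x_1 + x_2 + s3 = 13
  3x_1 + 2x_2 + s4 = 42
  x_1, x_2, s1, s2, s3, s4 ≥ 0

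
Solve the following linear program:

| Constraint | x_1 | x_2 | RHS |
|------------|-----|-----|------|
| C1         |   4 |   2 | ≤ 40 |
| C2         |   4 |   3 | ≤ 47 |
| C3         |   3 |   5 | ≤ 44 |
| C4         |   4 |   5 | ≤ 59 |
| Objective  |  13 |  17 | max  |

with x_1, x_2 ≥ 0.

Evaluate the objective at each vertex of the feasible region:
  z(0, 0) = 0
  z(10, 0) = 130
  z(8, 4) = 172  ←
  z(0, 8.8) = 149.6
The maximum is at x_1 = 8, x_2 = 4.

x_1 = 8, x_2 = 4, z = 172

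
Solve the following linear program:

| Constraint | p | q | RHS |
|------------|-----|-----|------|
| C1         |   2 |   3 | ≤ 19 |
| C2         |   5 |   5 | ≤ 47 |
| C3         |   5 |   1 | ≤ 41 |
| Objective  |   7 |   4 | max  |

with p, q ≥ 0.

Evaluate the objective at each vertex of the feasible region:
  z(0, 0) = 0
  z(8.2, 0) = 57.4
  z(8, 1) = 60  ←
  z(0, 6.333) = 25.33
The maximum is at p = 8, q = 1.

p = 8, q = 1, z = 60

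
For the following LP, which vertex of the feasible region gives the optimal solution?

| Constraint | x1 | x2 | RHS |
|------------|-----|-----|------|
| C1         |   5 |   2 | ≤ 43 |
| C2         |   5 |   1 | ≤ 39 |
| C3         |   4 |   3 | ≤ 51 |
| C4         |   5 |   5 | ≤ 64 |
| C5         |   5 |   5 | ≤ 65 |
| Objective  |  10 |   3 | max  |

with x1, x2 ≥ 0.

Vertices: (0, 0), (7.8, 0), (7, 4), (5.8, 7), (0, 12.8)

Evaluate the objective at each vertex of the feasible region:
  z(0, 0) = 0
  z(7.8, 0) = 78
  z(7, 4) = 82  ←
  z(5.8, 7) = 79
  z(0, 12.8) = 38.4
The maximum is at x1 = 7, x2 = 4.

(7, 4)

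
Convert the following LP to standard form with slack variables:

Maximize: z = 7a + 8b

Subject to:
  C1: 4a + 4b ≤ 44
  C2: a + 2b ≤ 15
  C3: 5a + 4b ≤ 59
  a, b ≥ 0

max z = 7a + 8b

s.t.
  4a + 4b + s1 = 44
  a + 2b + s2 = 15
  5a + 4b + s3 = 59
  a, b, s1, s2, s3 ≥ 0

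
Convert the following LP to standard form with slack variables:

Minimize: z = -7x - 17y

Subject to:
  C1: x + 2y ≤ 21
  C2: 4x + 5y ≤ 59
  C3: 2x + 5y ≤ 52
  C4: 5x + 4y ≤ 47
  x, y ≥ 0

min z = -7x - 17y

s.t.
  x + 2y + s1 = 21
  4x + 5y + s2 = 59
  2x + 5y + s3 = 52
  5x + 4y + s4 = 47
  x, y, s1, s2, s3, s4 ≥ 0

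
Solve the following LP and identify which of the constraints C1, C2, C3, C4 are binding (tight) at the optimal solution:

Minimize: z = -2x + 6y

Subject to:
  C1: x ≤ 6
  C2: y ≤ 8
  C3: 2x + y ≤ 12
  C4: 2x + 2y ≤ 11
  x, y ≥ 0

At x = 5.5, y = 0, compute slack b - a·x for each constraint:
  C1: 6 − 5.5 = 0.5  (slack)
  C2: 8 − 0 = 8  (slack)
  C3: 12 − 11 = 1  (slack)
  C4: 11 − 11 = 0  (binding)

Optimal: x = 5.5, y = 0
Binding: C4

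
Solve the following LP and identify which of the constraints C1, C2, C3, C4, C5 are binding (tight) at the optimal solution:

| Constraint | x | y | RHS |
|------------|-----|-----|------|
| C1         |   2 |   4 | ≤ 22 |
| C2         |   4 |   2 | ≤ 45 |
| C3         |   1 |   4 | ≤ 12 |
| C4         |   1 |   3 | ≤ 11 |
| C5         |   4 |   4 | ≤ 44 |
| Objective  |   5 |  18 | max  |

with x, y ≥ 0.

At x = 8, y = 1, compute slack b - a·x for each constraint:
  C1: 22 − 20 = 2  (slack)
  C2: 45 − 34 = 11  (slack)
  C3: 12 − 12 = 0  (binding)
  C4: 11 − 11 = 0  (binding)
  C5: 44 − 36 = 8  (slack)

Optimal: x = 8, y = 1
Binding: C3, C4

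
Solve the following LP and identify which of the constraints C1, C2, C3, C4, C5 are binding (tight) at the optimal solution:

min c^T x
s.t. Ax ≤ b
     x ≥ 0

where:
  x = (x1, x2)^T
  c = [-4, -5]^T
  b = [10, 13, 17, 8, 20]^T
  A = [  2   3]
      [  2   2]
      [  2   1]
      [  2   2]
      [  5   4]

At x1 = 2, x2 = 2, compute slack b - a·x for each constraint:
  C1: 10 − 10 = 0  (binding)
  C2: 13 − 8 = 5  (slack)
  C3: 17 − 6 = 11  (slack)
  C4: 8 − 8 = 0  (binding)
  C5: 20 − 18 = 2  (slack)

Optimal: x1 = 2, x2 = 2
Binding: C1, C4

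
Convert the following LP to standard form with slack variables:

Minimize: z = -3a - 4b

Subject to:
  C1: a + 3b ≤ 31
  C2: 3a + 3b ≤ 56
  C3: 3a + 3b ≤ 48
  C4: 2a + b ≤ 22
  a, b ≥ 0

min z = -3a - 4b

s.t.
  a + 3b + s1 = 31
  3a + 3b + s2 = 56
  3a + 3b + s3 = 48
  2a + b + s4 = 22
  a, b, s1, s2, s3, s4 ≥ 0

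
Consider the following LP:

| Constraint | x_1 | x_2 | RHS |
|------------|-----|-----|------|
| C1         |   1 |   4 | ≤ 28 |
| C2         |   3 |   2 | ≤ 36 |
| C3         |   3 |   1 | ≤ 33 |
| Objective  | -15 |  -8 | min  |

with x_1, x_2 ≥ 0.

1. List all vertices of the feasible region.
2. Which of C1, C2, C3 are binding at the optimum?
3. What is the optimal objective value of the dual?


1. (0, 0), (11, 0), (10, 3), (8.8, 4.8), (0, 7)
2. C2, C3
3. -174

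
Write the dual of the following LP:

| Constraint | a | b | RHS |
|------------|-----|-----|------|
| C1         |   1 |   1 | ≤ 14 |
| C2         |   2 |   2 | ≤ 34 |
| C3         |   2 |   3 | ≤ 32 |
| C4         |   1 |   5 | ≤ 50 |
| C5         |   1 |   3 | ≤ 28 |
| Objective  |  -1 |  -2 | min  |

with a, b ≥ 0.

Primal min cᵀx s.t. Ax ≤ b, x ≥ 0  →  Dual max −bᵀy s.t. Aᵀy ≥ −c, y ≥ 0.

Maximize: z = -14y1 - 34y2 - 32y3 - 50y4 - 28y5

Subject to:
  y1 + 2y2 + 2y3 + y4 + y5 ≥ 1
  y1 + 2y2 + 3y3 + 5y4 + 3y5 ≥ 2
  y1, y2, y3, y4, y5 ≥ 0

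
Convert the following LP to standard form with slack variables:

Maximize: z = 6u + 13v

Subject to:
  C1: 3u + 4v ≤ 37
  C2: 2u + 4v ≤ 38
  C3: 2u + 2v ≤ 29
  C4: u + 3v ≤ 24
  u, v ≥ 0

max z = 6u + 13v

s.t.
  3u + 4v + s1 = 37
  2u + 4v + s2 = 38
  2u + 2v + s3 = 29
  u + 3v + s4 = 24
  u, v, s1, s2, s3, s4 ≥ 0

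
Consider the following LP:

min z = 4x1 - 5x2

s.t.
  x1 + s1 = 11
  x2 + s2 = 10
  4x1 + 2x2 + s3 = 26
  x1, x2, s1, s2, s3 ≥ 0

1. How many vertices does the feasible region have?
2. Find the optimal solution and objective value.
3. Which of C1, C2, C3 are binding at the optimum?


1. 4
2. x1 = 0, x2 = 10, z = -50
3. C2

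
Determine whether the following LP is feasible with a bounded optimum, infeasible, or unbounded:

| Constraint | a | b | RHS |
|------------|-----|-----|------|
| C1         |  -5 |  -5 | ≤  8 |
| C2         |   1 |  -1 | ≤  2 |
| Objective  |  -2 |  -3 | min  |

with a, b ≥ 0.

Unbounded (objective can decrease without bound)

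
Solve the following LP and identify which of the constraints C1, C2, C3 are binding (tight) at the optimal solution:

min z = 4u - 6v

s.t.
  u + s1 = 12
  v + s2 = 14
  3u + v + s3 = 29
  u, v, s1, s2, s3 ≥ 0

At u = 0, v = 14, compute slack b - a·x for each constraint:
  C1: 12 − 0 = 12  (slack)
  C2: 14 − 14 = 0  (binding)
  C3: 29 − 14 = 15  (slack)

Optimal: u = 0, v = 14
Binding: C2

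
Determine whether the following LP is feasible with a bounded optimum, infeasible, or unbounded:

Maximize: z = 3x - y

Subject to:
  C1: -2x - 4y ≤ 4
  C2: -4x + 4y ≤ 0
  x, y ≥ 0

Unbounded (objective can increase without bound)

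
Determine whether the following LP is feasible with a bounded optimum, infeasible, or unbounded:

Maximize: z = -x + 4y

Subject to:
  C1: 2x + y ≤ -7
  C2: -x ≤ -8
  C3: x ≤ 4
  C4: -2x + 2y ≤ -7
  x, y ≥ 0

Infeasible (no feasible solution exists)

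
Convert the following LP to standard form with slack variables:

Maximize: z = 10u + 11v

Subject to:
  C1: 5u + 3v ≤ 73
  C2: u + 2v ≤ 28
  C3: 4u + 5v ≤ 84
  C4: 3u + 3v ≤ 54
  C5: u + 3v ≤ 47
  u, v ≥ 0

max z = 10u + 11v

s.t.
  5u + 3v + s1 = 73
  u + 2v + s2 = 28
  4u + 5v + s3 = 84
  3u + 3v + s4 = 54
  u + 3v + s5 = 47
  u, v, s1, s2, s3, s4, s5 ≥ 0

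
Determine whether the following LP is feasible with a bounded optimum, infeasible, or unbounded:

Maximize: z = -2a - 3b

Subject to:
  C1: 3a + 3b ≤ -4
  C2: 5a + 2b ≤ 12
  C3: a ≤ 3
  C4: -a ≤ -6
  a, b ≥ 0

Infeasible (no feasible solution exists)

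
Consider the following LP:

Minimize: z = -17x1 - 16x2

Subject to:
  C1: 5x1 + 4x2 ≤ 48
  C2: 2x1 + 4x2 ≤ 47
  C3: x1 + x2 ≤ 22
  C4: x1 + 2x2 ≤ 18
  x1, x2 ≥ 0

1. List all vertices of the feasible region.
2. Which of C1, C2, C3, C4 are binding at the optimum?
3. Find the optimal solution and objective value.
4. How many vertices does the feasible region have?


1. (0, 0), (9.6, 0), (4, 7), (0, 9)
2. C1, C4
3. x1 = 4, x2 = 7, z = -180
4. 4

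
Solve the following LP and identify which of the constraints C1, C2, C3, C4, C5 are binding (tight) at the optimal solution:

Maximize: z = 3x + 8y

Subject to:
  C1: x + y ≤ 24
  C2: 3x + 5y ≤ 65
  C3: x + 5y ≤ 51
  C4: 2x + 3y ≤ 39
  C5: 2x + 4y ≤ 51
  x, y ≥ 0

At x = 6, y = 9, compute slack b - a·x for each constraint:
  C1: 24 − 15 = 9  (slack)
  C2: 65 − 63 = 2  (slack)
  C3: 51 − 51 = 0  (binding)
  C4: 39 − 39 = 0  (binding)
  C5: 51 − 48 = 3  (slack)

Optimal: x = 6, y = 9
Binding: C3, C4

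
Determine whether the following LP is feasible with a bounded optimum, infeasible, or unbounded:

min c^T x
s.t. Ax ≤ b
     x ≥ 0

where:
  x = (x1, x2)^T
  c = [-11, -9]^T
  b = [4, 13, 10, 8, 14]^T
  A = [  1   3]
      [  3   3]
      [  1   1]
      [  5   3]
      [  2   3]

Feasible with a bounded optimal solution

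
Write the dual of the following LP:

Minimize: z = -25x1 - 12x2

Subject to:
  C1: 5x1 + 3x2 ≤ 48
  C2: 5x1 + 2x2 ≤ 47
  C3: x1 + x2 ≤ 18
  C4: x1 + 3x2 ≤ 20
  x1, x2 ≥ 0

Primal min cᵀx s.t. Ax ≤ b, x ≥ 0  →  Dual max −bᵀy s.t. Aᵀy ≥ −c, y ≥ 0.

Maximize: z = -48y1 - 47y2 - 18y3 - 20y4

Subject to:
  5y1 + 5y2 + y3 + y4 ≥ 25
  3y1 + 2y2 + y3 + 3y4 ≥ 12
  y1, y2, y3, y4 ≥ 0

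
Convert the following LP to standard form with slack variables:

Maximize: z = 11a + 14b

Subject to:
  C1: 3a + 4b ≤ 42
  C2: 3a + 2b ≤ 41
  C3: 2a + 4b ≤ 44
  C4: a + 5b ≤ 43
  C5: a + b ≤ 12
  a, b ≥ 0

max z = 11a + 14b

s.t.
  3a + 4b + s1 = 42
  3a + 2b + s2 = 41
  2a + 4b + s3 = 44
  a + 5b + s4 = 43
  a + b + s5 = 12
  a, b, s1, s2, s3, s4, s5 ≥ 0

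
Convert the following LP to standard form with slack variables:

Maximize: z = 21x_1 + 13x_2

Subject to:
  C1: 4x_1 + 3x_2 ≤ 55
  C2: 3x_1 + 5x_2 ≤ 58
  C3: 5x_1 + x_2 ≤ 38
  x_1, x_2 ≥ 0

max z = 21x_1 + 13x_2

s.t.
  4x_1 + 3x_2 + s1 = 55
  3x_1 + 5x_2 + s2 = 58
  5x_1 + x_2 + s3 = 38
  x_1, x_2, s1, s2, s3 ≥ 0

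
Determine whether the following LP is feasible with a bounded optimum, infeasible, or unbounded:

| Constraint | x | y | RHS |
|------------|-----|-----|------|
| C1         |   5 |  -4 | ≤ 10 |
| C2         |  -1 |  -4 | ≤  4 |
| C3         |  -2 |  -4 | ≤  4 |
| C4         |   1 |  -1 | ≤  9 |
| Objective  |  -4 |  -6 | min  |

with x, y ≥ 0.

Unbounded (objective can decrease without bound)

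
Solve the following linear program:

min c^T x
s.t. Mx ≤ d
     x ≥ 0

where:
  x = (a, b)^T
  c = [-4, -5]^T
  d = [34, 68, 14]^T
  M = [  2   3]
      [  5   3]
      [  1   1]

Evaluate the objective at each vertex of the feasible region:
  z(0, 0) = 0
  z(13.6, 0) = -54.4
  z(13, 1) = -57
  z(8, 6) = -62  ←
  z(0, 11.33) = -56.67
The minimum is at a = 8, b = 6.

a = 8, b = 6, z = -62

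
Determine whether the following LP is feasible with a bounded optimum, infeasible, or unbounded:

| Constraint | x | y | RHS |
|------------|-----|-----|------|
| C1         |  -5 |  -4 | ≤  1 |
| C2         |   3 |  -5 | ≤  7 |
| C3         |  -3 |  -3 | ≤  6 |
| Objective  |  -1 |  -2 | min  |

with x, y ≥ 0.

Unbounded (objective can decrease without bound)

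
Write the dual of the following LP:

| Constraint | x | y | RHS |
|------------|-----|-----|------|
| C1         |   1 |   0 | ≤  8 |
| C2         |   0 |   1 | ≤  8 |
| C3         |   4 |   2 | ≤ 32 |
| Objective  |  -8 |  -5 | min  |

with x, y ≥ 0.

Primal min cᵀx s.t. Ax ≤ b, x ≥ 0  →  Dual max −bᵀy s.t. Aᵀy ≥ −c, y ≥ 0.

Maximize: z = -8y1 - 8y2 - 32y3

Subject to:
  y1 + 4y3 ≥ 8
  y2 + 2y3 ≥ 5
  y1, y2, y3 ≥ 0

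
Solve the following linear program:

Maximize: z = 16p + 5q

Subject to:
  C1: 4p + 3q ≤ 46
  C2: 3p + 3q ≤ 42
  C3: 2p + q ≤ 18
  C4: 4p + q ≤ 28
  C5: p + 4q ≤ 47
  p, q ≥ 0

Evaluate the objective at each vertex of the feasible region:
  z(0, 0) = 0
  z(7, 0) = 112
  z(5, 8) = 120  ←
  z(4, 10) = 114
  z(3, 11) = 103
  z(0, 11.75) = 58.75
The maximum is at p = 5, q = 8.

p = 5, q = 8, z = 120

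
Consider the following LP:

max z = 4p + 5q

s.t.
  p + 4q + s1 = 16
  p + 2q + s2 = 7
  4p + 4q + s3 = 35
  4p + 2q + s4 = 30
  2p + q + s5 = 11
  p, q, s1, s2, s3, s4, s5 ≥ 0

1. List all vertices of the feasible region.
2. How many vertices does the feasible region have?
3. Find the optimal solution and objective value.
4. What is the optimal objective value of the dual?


1. (0, 0), (5.5, 0), (5, 1), (0, 3.5)
2. 4
3. p = 5, q = 1, z = 25
4. 25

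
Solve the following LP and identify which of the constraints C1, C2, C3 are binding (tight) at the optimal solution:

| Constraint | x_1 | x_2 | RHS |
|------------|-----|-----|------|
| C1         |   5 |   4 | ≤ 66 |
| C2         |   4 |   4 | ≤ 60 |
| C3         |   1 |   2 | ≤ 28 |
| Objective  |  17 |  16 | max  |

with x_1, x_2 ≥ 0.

At x_1 = 6, x_2 = 9, compute slack b - a·x for each constraint:
  C1: 66 − 66 = 0  (binding)
  C2: 60 − 60 = 0  (binding)
  C3: 28 − 24 = 4  (slack)

Optimal: x_1 = 6, x_2 = 9
Binding: C1, C2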